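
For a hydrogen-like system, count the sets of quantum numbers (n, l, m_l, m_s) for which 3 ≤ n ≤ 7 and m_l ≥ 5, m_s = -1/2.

4

Treat each shell separately and count matching orbitals:
n=6 → 1; n=7 → 3.
Orbitals: 1 + 3 = 4. With m_s fixed to -1/2 there is one state per orbital, so 4 states.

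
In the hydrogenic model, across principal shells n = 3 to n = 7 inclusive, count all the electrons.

Shell n has n² orbitals: 3²=9 + 4²=16 + 5²=25 + 6²=36 + 7²=49 = 135 orbitals.
Two spin states per orbital: 2 × 135 = 270 electrons.

270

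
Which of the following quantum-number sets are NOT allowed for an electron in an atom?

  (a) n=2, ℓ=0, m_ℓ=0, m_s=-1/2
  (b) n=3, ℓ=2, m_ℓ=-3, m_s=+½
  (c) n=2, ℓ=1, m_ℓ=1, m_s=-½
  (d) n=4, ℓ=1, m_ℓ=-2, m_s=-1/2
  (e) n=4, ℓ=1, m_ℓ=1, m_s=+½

(b) and (d)

(b) has |m_ℓ| = 3 > ℓ = 2, violating −ℓ ≤ m_ℓ ≤ ℓ.
(d) has |m_ℓ| = 2 > ℓ = 1, violating −ℓ ≤ m_ℓ ≤ ℓ.
The remaining sets (a), (c), (e) satisfy all four rules.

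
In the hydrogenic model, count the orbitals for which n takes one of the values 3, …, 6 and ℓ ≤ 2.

Go shell by shell, enumerating (ℓ, m_ℓ) with ℓ ≤ 2:
n=3 → 9; n=4 → 9; n=5 → 9; n=6 → 9.
Total orbitals: 9 + 9 + 9 + 9 = 36.

36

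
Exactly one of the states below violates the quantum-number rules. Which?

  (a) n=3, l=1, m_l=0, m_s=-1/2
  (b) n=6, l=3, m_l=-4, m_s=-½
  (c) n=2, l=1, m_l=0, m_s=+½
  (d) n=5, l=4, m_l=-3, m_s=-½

(b) has |m_l| = 4 > l = 3, violating −l ≤ m_l ≤ l.
The remaining sets (a), (c), (d) satisfy all four rules.

(b)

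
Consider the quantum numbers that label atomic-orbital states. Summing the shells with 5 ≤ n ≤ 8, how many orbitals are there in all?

Shell n has n² orbitals: 5²=25 + 6²=36 + 7²=49 + 8²=64 = 174 orbitals.

174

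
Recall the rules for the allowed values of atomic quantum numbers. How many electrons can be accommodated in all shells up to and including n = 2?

Total orbitals = 1² + 2² = 5. Doubling for spin gives 10 electrons.

10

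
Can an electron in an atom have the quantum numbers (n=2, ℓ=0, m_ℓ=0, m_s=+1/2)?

Valid

n = 2 is a positive integer. ℓ = 0 satisfies 0 ≤ ℓ ≤ n−1 = 1. m_ℓ = 0 lies in the range −ℓ … +ℓ (here 0). m_s = +1/2 is one of ±1/2.
All four constraints are satisfied.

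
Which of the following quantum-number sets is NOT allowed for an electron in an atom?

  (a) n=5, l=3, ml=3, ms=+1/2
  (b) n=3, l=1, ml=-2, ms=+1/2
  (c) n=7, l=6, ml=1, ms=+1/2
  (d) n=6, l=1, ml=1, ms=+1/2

(b) has |ml| = 2 > l = 1, violating −l ≤ ml ≤ l.
The remaining sets (a), (c), (d) satisfy all four rules.

(b)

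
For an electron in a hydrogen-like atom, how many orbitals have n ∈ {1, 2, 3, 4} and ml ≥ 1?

10

Count contributing orbitals for each principal shell:
n=2 → 1; n=3 → 3; n=4 → 6.
Total orbitals: 1 + 3 + 6 = 10.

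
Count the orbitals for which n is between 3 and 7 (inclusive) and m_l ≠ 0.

Work shell by shell — for each n, count the (l, m_l) pairs that satisfy m_l ≠ 0:
n=3 → 6; n=4 → 12; n=5 → 20; n=6 → 30; n=7 → 42.
Total orbitals: 6 + 12 + 20 + 30 + 42 = 110.

110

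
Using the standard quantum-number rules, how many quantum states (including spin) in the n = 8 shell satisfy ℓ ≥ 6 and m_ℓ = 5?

Go through ℓ = 0, …, 7 (the values permitted for n = 8).
The (ℓ, m_ℓ) pairs meeting ℓ ≥ 6 and m_ℓ = 5 give: ℓ=6 → 1; ℓ=7 → 1.
Orbitals: 1 + 1 = 2. Each orbital carries two spin states, so 2 × 2 = 4 states.

4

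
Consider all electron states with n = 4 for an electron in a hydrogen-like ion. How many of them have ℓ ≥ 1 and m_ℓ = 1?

6

Per ℓ-value: ℓ=1 → 1; ℓ=2 → 1; ℓ=3 → 1.
Orbitals: 1 + 1 + 1 = 3. Each orbital carries two spin states, so 3 × 2 = 6 states.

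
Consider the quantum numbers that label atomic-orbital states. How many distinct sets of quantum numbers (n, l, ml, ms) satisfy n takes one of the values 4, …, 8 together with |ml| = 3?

60

Per-shell orbital counts meeting the constraint:
n=4 → 2; n=5 → 4; n=6 → 6; n=7 → 8; n=8 → 10.
Orbitals: 2 + 4 + 6 + 8 + 10 = 30. Including both spin states (ms = ±1/2) gives 2 × 30 = 60 states.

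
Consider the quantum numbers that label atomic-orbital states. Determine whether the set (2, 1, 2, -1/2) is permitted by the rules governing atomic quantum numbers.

The magnetic quantum number must satisfy −l ≤ m_l ≤ l. With l = 1, m_l can only be -1, 0, 1, so m_l = 2 is forbidden.

Invalid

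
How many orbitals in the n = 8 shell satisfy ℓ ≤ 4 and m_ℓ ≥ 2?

6

The n = 8 shell has ℓ = 0 through 7; check each.
Contributions: ℓ=2 → 1; ℓ=3 → 2; ℓ=4 → 3.
Total orbitals: 1 + 2 + 3 = 6.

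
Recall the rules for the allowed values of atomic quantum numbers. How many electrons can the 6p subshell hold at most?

A subshell with l = 1 has 2l+1 = 3 orbitals, each holding 2 electrons (spin ±1/2), so 3 × 2 = 6.

6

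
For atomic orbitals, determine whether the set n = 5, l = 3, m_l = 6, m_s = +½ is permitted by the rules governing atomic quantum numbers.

The magnetic quantum number must satisfy −l ≤ m_l ≤ l. With l = 3, m_l can only be -3, -2, -1, 0, 1, 2, 3, so m_l = 6 is forbidden.

Invalid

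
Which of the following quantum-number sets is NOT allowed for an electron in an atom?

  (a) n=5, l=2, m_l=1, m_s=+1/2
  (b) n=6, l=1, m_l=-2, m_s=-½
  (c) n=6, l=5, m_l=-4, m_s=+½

(b)

(b) has |m_l| = 2 > l = 1, violating −l ≤ m_l ≤ l.
The remaining sets (a), (c) satisfy all four rules.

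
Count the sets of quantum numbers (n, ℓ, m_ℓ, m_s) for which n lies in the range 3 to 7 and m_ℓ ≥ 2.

70

Go shell by shell, enumerating (ℓ, m_ℓ) with m_ℓ ≥ 2:
n=3 → 1; n=4 → 3; n=5 → 6; n=6 → 10; n=7 → 15.
Orbitals: 1 + 3 + 6 + 10 + 15 = 35. Including both spin states (m_s = ±1/2) gives 2 × 35 = 70 states.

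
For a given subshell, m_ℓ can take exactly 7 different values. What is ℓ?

ℓ = 3

m_ℓ ranges over 2ℓ+1 integers, so 2ℓ+1 = 7 ⇒ ℓ = 3.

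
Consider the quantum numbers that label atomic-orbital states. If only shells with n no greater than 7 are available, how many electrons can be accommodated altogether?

280

Total orbitals = 1² + 2² + 3² + 4² + 5² + 6² + 7² = 140. Doubling for spin gives 280 electrons.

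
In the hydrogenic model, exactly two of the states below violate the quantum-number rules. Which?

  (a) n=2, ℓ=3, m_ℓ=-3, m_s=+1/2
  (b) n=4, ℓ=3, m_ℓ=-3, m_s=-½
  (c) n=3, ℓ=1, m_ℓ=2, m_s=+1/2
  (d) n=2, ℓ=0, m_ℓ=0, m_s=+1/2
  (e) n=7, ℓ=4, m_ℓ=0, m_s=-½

(a) has ℓ = 3 ≥ n = 2, violating 0 ≤ ℓ ≤ n−1.
(c) has |m_ℓ| = 2 > ℓ = 1, violating −ℓ ≤ m_ℓ ≤ ℓ.
The remaining sets (b), (d), (e) satisfy all four rules.

(a) and (c)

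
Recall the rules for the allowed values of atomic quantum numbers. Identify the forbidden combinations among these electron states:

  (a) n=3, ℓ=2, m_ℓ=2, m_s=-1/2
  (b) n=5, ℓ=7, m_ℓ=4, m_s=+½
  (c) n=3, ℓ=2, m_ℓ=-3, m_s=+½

(b) and (c)

(b) has ℓ = 7 ≥ n = 5, violating 0 ≤ ℓ ≤ n−1.
(c) has |m_ℓ| = 3 > ℓ = 2, violating −ℓ ≤ m_ℓ ≤ ℓ.
The remaining set (a) satisfies all four rules.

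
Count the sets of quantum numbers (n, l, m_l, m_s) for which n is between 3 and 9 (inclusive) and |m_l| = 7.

12

Treat each shell separately and count matching orbitals:
n=8 → 2; n=9 → 4.
Orbitals: 2 + 4 = 6. Including both spin states (m_s = ±1/2) gives 2 × 6 = 12 states.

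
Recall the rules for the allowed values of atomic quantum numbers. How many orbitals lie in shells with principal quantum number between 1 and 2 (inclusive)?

5

Shell n has n² orbitals: 1²=1 + 2²=4 = 5 orbitals.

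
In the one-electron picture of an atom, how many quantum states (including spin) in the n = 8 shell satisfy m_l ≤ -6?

6

With n = 8 the allowed l are 0, 1, …, 7.
Per l-value: l=6 → 1; l=7 → 2.
Orbitals: 1 + 2 = 3. Each orbital carries two spin states, so 3 × 2 = 6 states.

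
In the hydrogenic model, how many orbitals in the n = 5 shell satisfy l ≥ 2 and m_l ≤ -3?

3

Go through l = 0, …, 4 (the values permitted for n = 5).
Contributions: l=3 → 1; l=4 → 2.
Total orbitals: 1 + 2 = 3.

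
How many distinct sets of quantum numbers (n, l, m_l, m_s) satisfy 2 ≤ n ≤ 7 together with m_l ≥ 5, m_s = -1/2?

4

Work shell by shell — for each n, count the (l, m_l) pairs that satisfy m_l ≥ 5:
n=6 → 1; n=7 → 3.
Orbitals: 1 + 3 = 4. With m_s fixed to -1/2 there is one state per orbital, so 4 states.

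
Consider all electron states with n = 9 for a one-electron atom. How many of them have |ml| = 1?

32

The n = 9 shell has l = 0 through 8; check each.
Contributions: l=1 → 2; l=2 → 2; l=3 → 2; l=4 → 2; l=5 → 2; l=6 → 2; l=7 → 2; l=8 → 2.
Orbitals: 2 + 2 + 2 + 2 + 2 + 2 + 2 + 2 = 16. Each orbital carries two spin states, so 16 × 2 = 32 states.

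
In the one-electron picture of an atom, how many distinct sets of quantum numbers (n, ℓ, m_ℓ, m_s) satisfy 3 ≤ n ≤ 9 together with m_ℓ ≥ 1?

238

Per-shell orbital counts meeting the constraint:
n=3 → 3; n=4 → 6; n=5 → 10; n=6 → 15; n=7 → 21; n=8 → 28; n=9 → 36.
Orbitals: 3 + 6 + 10 + 15 + 21 + 28 + 36 = 119. Including both spin states (m_s = ±1/2) gives 2 × 119 = 238 states.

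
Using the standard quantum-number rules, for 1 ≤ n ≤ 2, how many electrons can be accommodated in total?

Total orbitals = 1² + 2² = 5. Doubling for spin gives 10 electrons.

10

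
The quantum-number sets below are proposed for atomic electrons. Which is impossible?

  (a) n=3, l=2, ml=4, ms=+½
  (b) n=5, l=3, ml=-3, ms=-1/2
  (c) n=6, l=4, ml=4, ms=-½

(a) has |ml| = 4 > l = 2, violating −l ≤ ml ≤ l.
The remaining sets (b), (c) satisfy all four rules.

(a)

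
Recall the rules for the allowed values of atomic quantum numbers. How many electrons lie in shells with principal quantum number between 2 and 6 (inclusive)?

180

Shell n has n² orbitals: 2²=4 + 3²=9 + 4²=16 + 5²=25 + 6²=36 = 90 orbitals.
Two spin states per orbital: 2 × 90 = 180 electrons.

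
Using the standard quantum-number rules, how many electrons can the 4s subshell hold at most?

A subshell with ℓ = 0 has 2ℓ+1 = 1 orbital, each holding 2 electrons (spin ±1/2), so 1 × 2 = 2.

2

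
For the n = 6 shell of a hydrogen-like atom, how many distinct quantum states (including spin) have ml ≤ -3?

Go through l = 0, …, 5 (the values permitted for n = 6).
Per l-value: l=3 → 1; l=4 → 2; l=5 → 3.
Orbitals: 1 + 2 + 3 = 6. Each orbital carries two spin states, so 6 × 2 = 12 states.

12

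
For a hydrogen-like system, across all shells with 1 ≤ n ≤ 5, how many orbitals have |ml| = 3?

6

For each n in the range, tally the orbitals obeying |ml| = 3:
n=4 → 2; n=5 → 4.
Total orbitals: 2 + 4 = 6.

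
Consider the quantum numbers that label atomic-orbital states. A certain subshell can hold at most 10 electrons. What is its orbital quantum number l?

2(2l+1) = 10 ⇒ 2l+1 = 5 ⇒ l = 2.

l = 2 (d)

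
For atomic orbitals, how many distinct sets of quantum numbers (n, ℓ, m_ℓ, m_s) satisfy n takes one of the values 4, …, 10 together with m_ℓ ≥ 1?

322

Go shell by shell, enumerating (ℓ, m_ℓ) with m_ℓ ≥ 1:
n=4 → 6; n=5 → 10; n=6 → 15; n=7 → 21; n=8 → 28; n=9 → 36; n=10 → 45.
Orbitals: 6 + 10 + 15 + 21 + 28 + 36 + 45 = 161. Including both spin states (m_s = ±1/2) gives 2 × 161 = 322 states.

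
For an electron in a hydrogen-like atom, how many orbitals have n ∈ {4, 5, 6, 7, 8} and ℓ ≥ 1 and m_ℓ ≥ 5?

10

Work shell by shell — for each n, count the (ℓ, m_ℓ) pairs that satisfy ℓ ≥ 1 and m_ℓ ≥ 5:
n=6 → 1; n=7 → 3; n=8 → 6.
Total orbitals: 1 + 3 + 6 = 10.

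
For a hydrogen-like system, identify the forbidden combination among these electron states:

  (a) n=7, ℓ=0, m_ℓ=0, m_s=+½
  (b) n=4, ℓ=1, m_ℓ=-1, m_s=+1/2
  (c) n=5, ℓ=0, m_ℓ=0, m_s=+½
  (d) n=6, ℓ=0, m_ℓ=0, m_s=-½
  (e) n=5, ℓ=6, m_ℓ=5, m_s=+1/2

(e)

(e) has ℓ = 6 ≥ n = 5, violating 0 ≤ ℓ ≤ n−1.
The remaining sets (a), (b), (c), (d) satisfy all four rules.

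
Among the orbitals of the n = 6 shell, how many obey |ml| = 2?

Contributions: l=2 → 2; l=3 → 2; l=4 → 2; l=5 → 2.
Total orbitals: 2 + 2 + 2 + 2 = 8.

8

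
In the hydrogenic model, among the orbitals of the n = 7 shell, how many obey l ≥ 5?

Orbitals with l ≥ 5, by l: l=5 → 11; l=6 → 13.
Total orbitals: 11 + 13 = 24.

24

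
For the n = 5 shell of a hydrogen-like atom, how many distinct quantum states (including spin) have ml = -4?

2

Orbitals with ml = -4, by l: l=4 → 1.
Orbitals: 1. Each orbital carries two spin states, so 1 × 2 = 2 states.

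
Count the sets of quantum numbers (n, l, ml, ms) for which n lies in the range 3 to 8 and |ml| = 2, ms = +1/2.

42

Treat each shell separately and count matching orbitals:
n=3 → 2; n=4 → 4; n=5 → 6; n=6 → 8; n=7 → 10; n=8 → 12.
Orbitals: 2 + 4 + 6 + 8 + 10 + 12 = 42. With ms fixed to +1/2 there is one state per orbital, so 42 states.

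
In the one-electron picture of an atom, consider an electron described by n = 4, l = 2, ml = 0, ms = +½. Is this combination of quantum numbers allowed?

Allowed

n = 4 is a positive integer. l = 2 satisfies 0 ≤ l ≤ n−1 = 3. ml = 0 lies in the range −l … +l (here −2 … 2). ms = +1/2 is one of ±1/2.
All four constraints are satisfied.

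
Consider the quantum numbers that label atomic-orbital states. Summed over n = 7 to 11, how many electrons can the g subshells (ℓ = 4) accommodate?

90

A g subshell (ℓ = 4) exists for every n ≥ 5, so shells n = 7, 8, 9, 10, 11 each contribute one — 5 subshells.
Since each g subshell holds 2(2·4+1) = 18 electrons, the total is 5 × 18 = 90.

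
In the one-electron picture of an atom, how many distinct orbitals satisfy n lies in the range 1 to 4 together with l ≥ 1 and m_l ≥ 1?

10

Work shell by shell — for each n, count the (l, m_l) pairs that satisfy l ≥ 1 and m_l ≥ 1:
n=2 → 1; n=3 → 3; n=4 → 6.
Total orbitals: 1 + 3 + 6 = 10.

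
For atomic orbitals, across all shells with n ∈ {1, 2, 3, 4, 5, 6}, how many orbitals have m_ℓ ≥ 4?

4

Per-shell orbital counts meeting the constraint:
n=5 → 1; n=6 → 3.
Total orbitals: 1 + 3 = 4.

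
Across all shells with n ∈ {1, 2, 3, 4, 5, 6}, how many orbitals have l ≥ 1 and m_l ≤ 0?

50

For each n in the range, tally the orbitals obeying l ≥ 1 and m_l ≤ 0:
n=2 → 2; n=3 → 5; n=4 → 9; n=5 → 14; n=6 → 20.
Total orbitals: 2 + 5 + 9 + 14 + 20 = 50.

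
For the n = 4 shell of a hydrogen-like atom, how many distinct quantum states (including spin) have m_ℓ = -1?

6

With n = 4 the allowed ℓ are 0, 1, …, 3.
The (ℓ, m_ℓ) pairs meeting m_ℓ = -1 give: ℓ=1 → 1; ℓ=2 → 1; ℓ=3 → 1.
Orbitals: 1 + 1 + 1 = 3. Each orbital carries two spin states, so 3 × 2 = 6 states.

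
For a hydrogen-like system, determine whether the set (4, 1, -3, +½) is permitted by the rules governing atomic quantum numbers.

Invalid

The magnetic quantum number must satisfy −l ≤ m_l ≤ l. With l = 1, m_l can only be -1, 0, 1, so m_l = -3 is forbidden.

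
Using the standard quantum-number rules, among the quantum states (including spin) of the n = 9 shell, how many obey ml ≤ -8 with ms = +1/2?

Go through l = 0, …, 8 (the values permitted for n = 9).
Orbitals with ml ≤ -8, by l: l=8 → 1.
Orbitals: 1. With ms fixed to a single value there is one state per orbital, giving 1 state.

1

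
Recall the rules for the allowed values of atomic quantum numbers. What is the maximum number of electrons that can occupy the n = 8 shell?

128

A shell holds 2n² electrons: 2 × 8² = 2 × 64 = 128.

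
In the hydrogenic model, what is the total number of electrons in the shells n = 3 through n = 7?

Shell n has n² orbitals: 3²=9 + 4²=16 + 5²=25 + 6²=36 + 7²=49 = 135 orbitals.
Two spin states per orbital: 2 × 135 = 270 electrons.

270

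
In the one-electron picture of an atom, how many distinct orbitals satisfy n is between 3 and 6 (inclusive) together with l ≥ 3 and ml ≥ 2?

Go shell by shell, enumerating (l, ml) with l ≥ 3 and ml ≥ 2:
n=4 → 2; n=5 → 5; n=6 → 9.
Total orbitals: 2 + 5 + 9 = 16.

16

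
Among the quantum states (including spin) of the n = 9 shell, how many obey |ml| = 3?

For n = 9, l ranges over 0 … 8.
The (l, ml) pairs meeting |ml| = 3 give: l=3 → 2; l=4 → 2; l=5 → 2; l=6 → 2; l=7 → 2; l=8 → 2.
Orbitals: 2 + 2 + 2 + 2 + 2 + 2 = 12. Each orbital carries two spin states, so 12 × 2 = 24 states.

24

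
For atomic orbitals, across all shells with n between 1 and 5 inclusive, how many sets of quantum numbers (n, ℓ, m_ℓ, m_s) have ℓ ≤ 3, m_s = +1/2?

Count contributing orbitals for each principal shell:
n=1 → 1; n=2 → 4; n=3 → 9; n=4 → 16; n=5 → 16.
Orbitals: 1 + 4 + 9 + 16 + 16 = 46. With m_s fixed to +1/2 there is one state per orbital, so 46 states.

46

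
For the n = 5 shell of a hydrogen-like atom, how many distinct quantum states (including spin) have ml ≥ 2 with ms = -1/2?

6

With n = 5 the allowed l are 0, 1, …, 4.
Per l-value: l=2 → 1; l=3 → 2; l=4 → 3.
Orbitals: 1 + 2 + 3 = 6. With ms fixed to a single value there is one state per orbital, giving 6 states.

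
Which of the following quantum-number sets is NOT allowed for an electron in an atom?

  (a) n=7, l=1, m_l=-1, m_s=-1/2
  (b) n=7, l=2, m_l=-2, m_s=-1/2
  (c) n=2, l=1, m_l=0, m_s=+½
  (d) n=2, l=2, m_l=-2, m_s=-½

(d)

(d) has l = 2 ≥ n = 2, violating 0 ≤ l ≤ n−1.
The remaining sets (a), (b), (c) satisfy all four rules.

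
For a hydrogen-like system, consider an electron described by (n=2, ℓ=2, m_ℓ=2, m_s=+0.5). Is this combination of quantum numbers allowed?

The orbital quantum number must satisfy 0 ≤ ℓ ≤ n−1. With n = 2 the allowed ℓ values are 0, 1, so ℓ = 2 is out of range.

Not allowed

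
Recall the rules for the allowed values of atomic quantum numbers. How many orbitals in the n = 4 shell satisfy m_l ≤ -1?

6

Contributions: l=1 → 1; l=2 → 2; l=3 → 3.
Total orbitals: 1 + 2 + 3 = 6.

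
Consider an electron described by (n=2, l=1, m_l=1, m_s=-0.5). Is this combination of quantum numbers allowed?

Allowed

n = 2 is a positive integer. l = 1 satisfies 0 ≤ l ≤ n−1 = 1. m_l = 1 lies in the range −l … +l (here −1 … 1). m_s = -1/2 is one of ±1/2.
All four constraints are satisfied.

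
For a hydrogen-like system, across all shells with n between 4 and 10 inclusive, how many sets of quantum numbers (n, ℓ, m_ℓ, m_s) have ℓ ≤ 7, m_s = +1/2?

318

Count contributing orbitals for each principal shell:
n=4 → 16; n=5 → 25; n=6 → 36; n=7 → 49; n=8 → 64; n=9 → 64; n=10 → 64.
Orbitals: 16 + 25 + 36 + 49 + 64 + 64 + 64 = 318. With m_s fixed to +1/2 there is one state per orbital, so 318 states.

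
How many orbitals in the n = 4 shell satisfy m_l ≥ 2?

Go through l = 0, …, 3 (the values permitted for n = 4).
Contributions: l=2 → 1; l=3 → 2.
Total orbitals: 1 + 2 = 3.

3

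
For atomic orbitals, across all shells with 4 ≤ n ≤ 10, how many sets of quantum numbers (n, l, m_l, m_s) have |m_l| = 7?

Count contributing orbitals for each principal shell:
n=8 → 2; n=9 → 4; n=10 → 6.
Orbitals: 2 + 4 + 6 = 12. Including both spin states (m_s = ±1/2) gives 2 × 12 = 24 states.

24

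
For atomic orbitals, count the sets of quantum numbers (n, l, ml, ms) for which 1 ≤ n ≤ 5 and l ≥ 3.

Treat each shell separately and count matching orbitals:
n=4 → 7; n=5 → 16.
Orbitals: 7 + 16 = 23. Including both spin states (ms = ±1/2) gives 2 × 23 = 46 states.

46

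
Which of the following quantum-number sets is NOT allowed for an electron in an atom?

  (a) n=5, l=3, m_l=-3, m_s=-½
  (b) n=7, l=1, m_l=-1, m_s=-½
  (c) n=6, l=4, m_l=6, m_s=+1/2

(c) has |m_l| = 6 > l = 4, violating −l ≤ m_l ≤ l.
The remaining sets (a), (b) satisfy all four rules.

(c)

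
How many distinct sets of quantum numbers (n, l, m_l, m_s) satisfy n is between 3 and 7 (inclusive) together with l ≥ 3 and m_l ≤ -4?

Count contributing orbitals for each principal shell:
n=5 → 1; n=6 → 3; n=7 → 6.
Orbitals: 1 + 3 + 6 = 10. Including both spin states (m_s = ±1/2) gives 2 × 10 = 20 states.

20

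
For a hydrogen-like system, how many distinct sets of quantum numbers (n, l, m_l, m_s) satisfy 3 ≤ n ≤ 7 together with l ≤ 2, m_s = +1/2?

45

Count contributing orbitals for each principal shell:
n=3 → 9; n=4 → 9; n=5 → 9; n=6 → 9; n=7 → 9.
Orbitals: 9 + 9 + 9 + 9 + 9 = 45. With m_s fixed to +1/2 there is one state per orbital, so 45 states.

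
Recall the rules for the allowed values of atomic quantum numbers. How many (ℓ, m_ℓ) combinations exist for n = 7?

49

The n = 7 shell contains n² = 7² = 49 orbitals.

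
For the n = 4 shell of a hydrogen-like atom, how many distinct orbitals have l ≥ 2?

For n = 4, l ranges over 0 … 3.
Contributions: l=2 → 5; l=3 → 7.
Total orbitals: 5 + 7 = 12.

12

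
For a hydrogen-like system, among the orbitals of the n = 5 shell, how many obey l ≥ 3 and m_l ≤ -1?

Go through l = 0, …, 4 (the values permitted for n = 5).
Orbitals with l ≥ 3 and m_l ≤ -1, by l: l=3 → 3; l=4 → 4.
Total orbitals: 3 + 4 = 7.

7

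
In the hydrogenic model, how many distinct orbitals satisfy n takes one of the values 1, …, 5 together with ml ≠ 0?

40

Count contributing orbitals for each principal shell:
n=2 → 2; n=3 → 6; n=4 → 12; n=5 → 20.
Total orbitals: 2 + 6 + 12 + 20 = 40.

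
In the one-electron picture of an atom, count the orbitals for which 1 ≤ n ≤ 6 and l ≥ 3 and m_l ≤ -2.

16

Per-shell orbital counts meeting the constraint:
n=4 → 2; n=5 → 5; n=6 → 9.
Total orbitals: 2 + 5 + 9 = 16.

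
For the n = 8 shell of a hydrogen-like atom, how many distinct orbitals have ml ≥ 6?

With n = 8 the allowed l are 0, 1, …, 7.
The (l, ml) pairs meeting ml ≥ 6 give: l=6 → 1; l=7 → 2.
Total orbitals: 1 + 2 = 3.

3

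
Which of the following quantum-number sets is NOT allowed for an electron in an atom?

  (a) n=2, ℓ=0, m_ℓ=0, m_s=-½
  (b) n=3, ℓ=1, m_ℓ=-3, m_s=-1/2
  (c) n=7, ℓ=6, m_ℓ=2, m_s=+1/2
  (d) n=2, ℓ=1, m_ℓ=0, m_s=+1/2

(b)

(b) has |m_ℓ| = 3 > ℓ = 1, violating −ℓ ≤ m_ℓ ≤ ℓ.
The remaining sets (a), (c), (d) satisfy all four rules.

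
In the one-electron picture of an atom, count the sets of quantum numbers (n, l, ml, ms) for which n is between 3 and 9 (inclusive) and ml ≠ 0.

Treat each shell separately and count matching orbitals:
n=3 → 6; n=4 → 12; n=5 → 20; n=6 → 30; n=7 → 42; n=8 → 56; n=9 → 72.
Orbitals: 6 + 12 + 20 + 30 + 42 + 56 + 72 = 238. Including both spin states (ms = ±1/2) gives 2 × 238 = 476 states.

476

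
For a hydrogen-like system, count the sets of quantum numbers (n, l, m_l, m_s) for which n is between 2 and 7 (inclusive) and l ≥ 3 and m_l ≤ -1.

80

Work shell by shell — for each n, count the (l, m_l) pairs that satisfy l ≥ 3 and m_l ≤ -1:
n=4 → 3; n=5 → 7; n=6 → 12; n=7 → 18.
Orbitals: 3 + 7 + 12 + 18 = 40. Including both spin states (m_s = ±1/2) gives 2 × 40 = 80 states.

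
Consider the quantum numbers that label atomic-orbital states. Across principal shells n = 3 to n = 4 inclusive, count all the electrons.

Shell n has n² orbitals: 3²=9 + 4²=16 = 25 orbitals.
Two spin states per orbital: 2 × 25 = 50 electrons.

50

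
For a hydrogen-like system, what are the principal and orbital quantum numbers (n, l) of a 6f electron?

n = 6, l = 3

The leading integer gives n = 6; the letter 'f' means l = 3.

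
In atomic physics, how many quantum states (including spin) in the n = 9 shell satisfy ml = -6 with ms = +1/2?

The n = 9 shell has l = 0 through 8; check each.
Contributions: l=6 → 1; l=7 → 1; l=8 → 1.
Orbitals: 1 + 1 + 1 = 3. With ms fixed to a single value there is one state per orbital, giving 3 states.

3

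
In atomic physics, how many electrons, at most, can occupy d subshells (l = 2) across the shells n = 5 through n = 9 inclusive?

A d subshell (l = 2) exists for every n ≥ 3, so shells n = 5, 6, 7, 8, 9 each contribute one — 5 subshells.
Since each d subshell holds 2(2·2+1) = 10 electrons, the total is 5 × 10 = 50.

50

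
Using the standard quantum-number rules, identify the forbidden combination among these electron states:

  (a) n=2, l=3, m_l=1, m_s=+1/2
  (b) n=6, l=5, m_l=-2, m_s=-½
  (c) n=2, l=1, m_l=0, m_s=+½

(a) has l = 3 ≥ n = 2, violating 0 ≤ l ≤ n−1.
The remaining sets (b), (c) satisfy all four rules.

(a)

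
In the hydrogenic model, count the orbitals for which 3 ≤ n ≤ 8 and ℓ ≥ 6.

41

Treat each shell separately and count matching orbitals:
n=7 → 13; n=8 → 28.
Total orbitals: 13 + 28 = 41.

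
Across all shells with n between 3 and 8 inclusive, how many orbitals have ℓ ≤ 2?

Work shell by shell — for each n, count the (ℓ, m_ℓ) pairs that satisfy ℓ ≤ 2:
n=3 → 9; n=4 → 9; n=5 → 9; n=6 → 9; n=7 → 9; n=8 → 9.
Total orbitals: 9 + 9 + 9 + 9 + 9 + 9 = 54.

54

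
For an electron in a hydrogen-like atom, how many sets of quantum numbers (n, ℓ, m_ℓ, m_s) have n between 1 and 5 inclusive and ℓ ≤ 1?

34

Go shell by shell, enumerating (ℓ, m_ℓ) with ℓ ≤ 1:
n=1 → 1; n=2 → 4; n=3 → 4; n=4 → 4; n=5 → 4.
Orbitals: 1 + 4 + 4 + 4 + 4 = 17. Including both spin states (m_s = ±1/2) gives 2 × 17 = 34 states.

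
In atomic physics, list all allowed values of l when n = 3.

0, 1, 2

l is an integer with 0 ≤ l ≤ n−1, so for n = 3: l = 0, 1, 2.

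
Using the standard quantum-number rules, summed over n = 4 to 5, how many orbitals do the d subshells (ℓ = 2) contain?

10

A d subshell (ℓ = 2) exists for every n ≥ 3, so shells n = 4, 5 each contribute one — 2 subshells.
Since each d subshell has 2·2+1 = 5 orbitals, the total is 2 × 5 = 10.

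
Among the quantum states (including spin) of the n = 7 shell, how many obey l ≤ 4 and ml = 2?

6

The n = 7 shell has l = 0 through 6; check each.
Orbitals with l ≤ 4 and ml = 2, by l: l=2 → 1; l=3 → 1; l=4 → 1.
Orbitals: 1 + 1 + 1 = 3. Each orbital carries two spin states, so 3 × 2 = 6 states.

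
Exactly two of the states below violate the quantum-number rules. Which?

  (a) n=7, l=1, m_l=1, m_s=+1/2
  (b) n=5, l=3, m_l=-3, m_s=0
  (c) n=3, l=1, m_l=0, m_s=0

(b) and (c)

(b) has m_s = 0, but an electron's spin must be ±1/2.
(c) has m_s = 0, but an electron's spin must be ±1/2.
The remaining set (a) satisfies all four rules.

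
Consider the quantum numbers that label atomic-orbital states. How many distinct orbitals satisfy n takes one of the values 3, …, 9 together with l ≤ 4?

Go shell by shell, enumerating (l, ml) with l ≤ 4:
n=3 → 9; n=4 → 16; n=5 → 25; n=6 → 25; n=7 → 25; n=8 → 25; n=9 → 25.
Total orbitals: 9 + 16 + 25 + 25 + 25 + 25 + 25 = 150.

150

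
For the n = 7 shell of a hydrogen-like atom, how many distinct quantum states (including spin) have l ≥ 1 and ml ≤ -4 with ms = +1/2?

Per l-value: l=4 → 1; l=5 → 2; l=6 → 3.
Orbitals: 1 + 2 + 3 = 6. With ms fixed to a single value there is one state per orbital, giving 6 states.

6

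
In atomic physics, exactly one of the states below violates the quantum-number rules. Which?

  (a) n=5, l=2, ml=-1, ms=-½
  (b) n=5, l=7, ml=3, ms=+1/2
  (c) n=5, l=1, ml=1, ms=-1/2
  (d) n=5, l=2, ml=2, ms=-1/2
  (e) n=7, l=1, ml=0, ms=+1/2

(b)

(b) has l = 7 ≥ n = 5, violating 0 ≤ l ≤ n−1.
The remaining sets (a), (c), (d), (e) satisfy all four rules.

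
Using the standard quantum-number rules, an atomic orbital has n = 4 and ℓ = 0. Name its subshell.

ℓ = 0 corresponds to the letter 's', so the subshell is 4s.

4s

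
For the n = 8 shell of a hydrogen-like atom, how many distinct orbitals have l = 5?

11

Go through l = 0, …, 7 (the values permitted for n = 8).
Per l-value: l=5 → 11.
Total orbitals: 11.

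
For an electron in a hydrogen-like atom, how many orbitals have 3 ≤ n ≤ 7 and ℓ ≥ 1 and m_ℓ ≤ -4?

Per-shell orbital counts meeting the constraint:
n=5 → 1; n=6 → 3; n=7 → 6.
Total orbitals: 1 + 3 + 6 = 10.

10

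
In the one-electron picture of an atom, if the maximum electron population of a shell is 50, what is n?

n = 5

2n² = 50 ⇒ n² = 25 ⇒ n = 5.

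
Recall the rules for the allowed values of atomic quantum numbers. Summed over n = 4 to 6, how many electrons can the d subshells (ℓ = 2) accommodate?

30

A d subshell (ℓ = 2) exists for every n ≥ 3, so shells n = 4, 5, 6 each contribute one — 3 subshells.
Since each d subshell holds 2(2·2+1) = 10 electrons, the total is 3 × 10 = 30.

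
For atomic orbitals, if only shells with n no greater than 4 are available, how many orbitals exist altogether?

30

Total orbitals = 1² + 2² + 3² + 4² = 30.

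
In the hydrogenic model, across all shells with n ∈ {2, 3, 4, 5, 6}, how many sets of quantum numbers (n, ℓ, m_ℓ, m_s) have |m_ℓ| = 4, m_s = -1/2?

For each n in the range, tally the orbitals obeying |m_ℓ| = 4:
n=5 → 2; n=6 → 4.
Orbitals: 2 + 4 = 6. With m_s fixed to -1/2 there is one state per orbital, so 6 states.

6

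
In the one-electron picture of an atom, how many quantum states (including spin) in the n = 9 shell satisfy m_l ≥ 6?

12

Per l-value: l=6 → 1; l=7 → 2; l=8 → 3.
Orbitals: 1 + 2 + 3 = 6. Each orbital carries two spin states, so 6 × 2 = 12 states.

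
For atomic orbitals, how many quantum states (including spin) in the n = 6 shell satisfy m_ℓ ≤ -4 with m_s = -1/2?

3

For n = 6, ℓ ranges over 0 … 5.
Contributions: ℓ=4 → 1; ℓ=5 → 2.
Orbitals: 1 + 2 = 3. With m_s fixed to a single value there is one state per orbital, giving 3 states.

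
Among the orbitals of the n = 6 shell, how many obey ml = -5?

For n = 6, l ranges over 0 … 5.
Per l-value: l=5 → 1.
Total orbitals: 1.

1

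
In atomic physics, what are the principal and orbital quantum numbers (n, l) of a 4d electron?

The leading integer gives n = 4; the letter 'd' means l = 2.

n = 4, l = 2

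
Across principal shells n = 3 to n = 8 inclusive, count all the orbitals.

199

Shell n has n² orbitals: 3²=9 + 4²=16 + 5²=25 + 6²=36 + 7²=49 + 8²=64 = 199 orbitals.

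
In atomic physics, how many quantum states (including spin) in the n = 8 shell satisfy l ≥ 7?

30

Go through l = 0, …, 7 (the values permitted for n = 8).
The (l, ml) pairs meeting l ≥ 7 give: l=7 → 15.
Orbitals: 15. Each orbital carries two spin states, so 15 × 2 = 30 states.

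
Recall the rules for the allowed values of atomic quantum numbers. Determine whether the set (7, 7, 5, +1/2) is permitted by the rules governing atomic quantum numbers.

The orbital quantum number must satisfy 0 ≤ l ≤ n−1. With n = 7 the allowed l values are 0, 1, 2, 3, 4, 5, 6, so l = 7 is out of range.

No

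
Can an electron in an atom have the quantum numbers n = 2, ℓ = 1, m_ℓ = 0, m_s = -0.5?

n = 2 is a positive integer. ℓ = 1 satisfies 0 ≤ ℓ ≤ n−1 = 1. m_ℓ = 0 lies in the range −ℓ … +ℓ (here −1 … 1). m_s = -1/2 is one of ±1/2.
All four constraints are satisfied.

Allowed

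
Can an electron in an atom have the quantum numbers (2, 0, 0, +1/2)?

n = 2 is a positive integer. l = 0 satisfies 0 ≤ l ≤ n−1 = 1. ml = 0 lies in the range −l … +l (here 0). ms = +1/2 is one of ±1/2.
All four constraints are satisfied.

Allowed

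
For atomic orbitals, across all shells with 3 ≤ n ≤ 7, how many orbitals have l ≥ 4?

62

Work shell by shell — for each n, count the (l, m_l) pairs that satisfy l ≥ 4:
n=5 → 9; n=6 → 20; n=7 → 33.
Total orbitals: 9 + 20 + 33 = 62.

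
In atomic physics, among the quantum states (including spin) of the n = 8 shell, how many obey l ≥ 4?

Contributions: l=4 → 9; l=5 → 11; l=6 → 13; l=7 → 15.
Orbitals: 9 + 11 + 13 + 15 = 48. Each orbital carries two spin states, so 48 × 2 = 96 states.

96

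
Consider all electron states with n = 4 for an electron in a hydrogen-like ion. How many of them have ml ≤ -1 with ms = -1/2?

6

Orbitals with ml ≤ -1, by l: l=1 → 1; l=2 → 2; l=3 → 3.
Orbitals: 1 + 2 + 3 = 6. With ms fixed to a single value there is one state per orbital, giving 6 states.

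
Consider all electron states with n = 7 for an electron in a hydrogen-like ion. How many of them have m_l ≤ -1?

42

Contributions: l=1 → 1; l=2 → 2; l=3 → 3; l=4 → 4; l=5 → 5; l=6 → 6.
Orbitals: 1 + 2 + 3 + 4 + 5 + 6 = 21. Each orbital carries two spin states, so 21 × 2 = 42 states.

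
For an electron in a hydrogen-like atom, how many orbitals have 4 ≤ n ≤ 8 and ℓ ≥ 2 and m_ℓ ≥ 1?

75

Per-shell orbital counts meeting the constraint:
n=4 → 5; n=5 → 9; n=6 → 14; n=7 → 20; n=8 → 27.
Total orbitals: 5 + 9 + 14 + 20 + 27 = 75.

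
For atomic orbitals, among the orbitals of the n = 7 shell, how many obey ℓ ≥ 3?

With n = 7 the allowed ℓ are 0, 1, …, 6.
Contributions: ℓ=3 → 7; ℓ=4 → 9; ℓ=5 → 11; ℓ=6 → 13.
Total orbitals: 7 + 9 + 11 + 13 = 40.

40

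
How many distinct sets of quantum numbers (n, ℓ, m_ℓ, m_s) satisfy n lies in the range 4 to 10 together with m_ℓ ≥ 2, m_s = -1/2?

Count contributing orbitals for each principal shell:
n=4 → 3; n=5 → 6; n=6 → 10; n=7 → 15; n=8 → 21; n=9 → 28; n=10 → 36.
Orbitals: 3 + 6 + 10 + 15 + 21 + 28 + 36 = 119. With m_s fixed to -1/2 there is one state per orbital, so 119 states.

119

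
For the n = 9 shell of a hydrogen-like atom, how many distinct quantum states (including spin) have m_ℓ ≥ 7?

The (ℓ, m_ℓ) pairs meeting m_ℓ ≥ 7 give: ℓ=7 → 1; ℓ=8 → 2.
Orbitals: 1 + 2 = 3. Each orbital carries two spin states, so 3 × 2 = 6 states.

6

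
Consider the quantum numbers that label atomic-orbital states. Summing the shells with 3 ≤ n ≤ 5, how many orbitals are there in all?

Shell n has n² orbitals: 3²=9 + 4²=16 + 5²=25 = 50 orbitals.

50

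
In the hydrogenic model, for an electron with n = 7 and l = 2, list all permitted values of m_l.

m_l takes every integer from −l to +l. With l = 2 that gives the 5 values -2, -1, 0, 1, 2.

-2, -1, 0, 1, 2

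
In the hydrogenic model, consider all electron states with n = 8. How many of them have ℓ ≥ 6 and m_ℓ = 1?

4

For n = 8, ℓ ranges over 0 … 7.
Orbitals with ℓ ≥ 6 and m_ℓ = 1, by ℓ: ℓ=6 → 1; ℓ=7 → 1.
Orbitals: 1 + 1 = 2. Each orbital carries two spin states, so 2 × 2 = 4 states.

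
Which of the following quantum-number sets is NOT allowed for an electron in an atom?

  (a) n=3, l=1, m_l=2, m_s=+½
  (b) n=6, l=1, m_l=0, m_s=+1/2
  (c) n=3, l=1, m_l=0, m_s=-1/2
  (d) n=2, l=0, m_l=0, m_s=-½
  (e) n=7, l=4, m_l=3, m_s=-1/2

(a) has |m_l| = 2 > l = 1, violating −l ≤ m_l ≤ l.
The remaining sets (b), (c), (d), (e) satisfy all four rules.

(a)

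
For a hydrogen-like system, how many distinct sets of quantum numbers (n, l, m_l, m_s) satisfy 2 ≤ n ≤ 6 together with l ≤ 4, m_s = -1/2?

79

Treat each shell separately and count matching orbitals:
n=2 → 4; n=3 → 9; n=4 → 16; n=5 → 25; n=6 → 25.
Orbitals: 4 + 9 + 16 + 25 + 25 = 79. With m_s fixed to -1/2 there is one state per orbital, so 79 states.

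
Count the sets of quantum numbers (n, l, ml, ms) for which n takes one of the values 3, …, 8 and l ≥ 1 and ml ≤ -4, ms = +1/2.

Go shell by shell, enumerating (l, ml) with l ≥ 1 and ml ≤ -4:
n=5 → 1; n=6 → 3; n=7 → 6; n=8 → 10.
Orbitals: 1 + 3 + 6 + 10 = 20. With ms fixed to +1/2 there is one state per orbital, so 20 states.

20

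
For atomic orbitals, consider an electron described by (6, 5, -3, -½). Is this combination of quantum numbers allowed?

n = 6 is a positive integer. ℓ = 5 satisfies 0 ≤ ℓ ≤ n−1 = 5. m_ℓ = -3 lies in the range −ℓ … +ℓ (here −5 … 5). m_s = -1/2 is one of ±1/2.
All four constraints are satisfied.

Yes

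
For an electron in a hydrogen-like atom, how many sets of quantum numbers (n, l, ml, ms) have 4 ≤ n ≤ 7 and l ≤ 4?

182

Work shell by shell — for each n, count the (l, ml) pairs that satisfy l ≤ 4:
n=4 → 16; n=5 → 25; n=6 → 25; n=7 → 25.
Orbitals: 16 + 25 + 25 + 25 = 91. Including both spin states (ms = ±1/2) gives 2 × 91 = 182 states.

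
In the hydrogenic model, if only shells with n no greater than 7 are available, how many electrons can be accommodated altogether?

Total orbitals = 1² + 2² + 3² + 4² + 5² + 6² + 7² = 140. Doubling for spin gives 280 electrons.

280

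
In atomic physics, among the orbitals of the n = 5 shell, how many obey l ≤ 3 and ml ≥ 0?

Go through l = 0, …, 4 (the values permitted for n = 5).
Contributions: l=0 → 1; l=1 → 2; l=2 → 3; l=3 → 4.
Total orbitals: 1 + 2 + 3 + 4 = 10.

10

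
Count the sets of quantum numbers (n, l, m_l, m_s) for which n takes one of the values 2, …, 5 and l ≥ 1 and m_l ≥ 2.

20

Count contributing orbitals for each principal shell:
n=3 → 1; n=4 → 3; n=5 → 6.
Orbitals: 1 + 3 + 6 = 10. Including both spin states (m_s = ±1/2) gives 2 × 10 = 20 states.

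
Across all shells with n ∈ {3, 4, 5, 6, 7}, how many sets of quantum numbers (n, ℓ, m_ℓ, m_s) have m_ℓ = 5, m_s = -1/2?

Work shell by shell — for each n, count the (ℓ, m_ℓ) pairs that satisfy m_ℓ = 5:
n=6 → 1; n=7 → 2.
Orbitals: 1 + 2 = 3. With m_s fixed to -1/2 there is one state per orbital, so 3 states.

3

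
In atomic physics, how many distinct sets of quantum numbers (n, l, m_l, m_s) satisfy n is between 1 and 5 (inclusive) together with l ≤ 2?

64

Treat each shell separately and count matching orbitals:
n=1 → 1; n=2 → 4; n=3 → 9; n=4 → 9; n=5 → 9.
Orbitals: 1 + 4 + 9 + 9 + 9 = 32. Including both spin states (m_s = ±1/2) gives 2 × 32 = 64 states.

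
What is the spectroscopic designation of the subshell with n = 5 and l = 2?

5d

l = 2 corresponds to the letter 'd', so the subshell is 5d.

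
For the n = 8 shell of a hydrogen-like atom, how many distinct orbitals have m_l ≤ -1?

For n = 8, l ranges over 0 … 7.
Contributions: l=1 → 1; l=2 → 2; l=3 → 3; l=4 → 4; l=5 → 5; l=6 → 6; l=7 → 7.
Total orbitals: 1 + 2 + 3 + 4 + 5 + 6 + 7 = 28.

28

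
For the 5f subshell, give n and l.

The leading integer gives n = 5; the letter 'f' means l = 3.

n = 5, l = 3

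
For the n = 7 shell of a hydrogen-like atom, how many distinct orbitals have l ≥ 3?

40

The n = 7 shell has l = 0 through 6; check each.
Per l-value: l=3 → 7; l=4 → 9; l=5 → 11; l=6 → 13.
Total orbitals: 7 + 9 + 11 + 13 = 40.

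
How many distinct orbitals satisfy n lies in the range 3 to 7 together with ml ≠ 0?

110

Go shell by shell, enumerating (l, ml) with ml ≠ 0:
n=3 → 6; n=4 → 12; n=5 → 20; n=6 → 30; n=7 → 42.
Total orbitals: 6 + 12 + 20 + 30 + 42 = 110.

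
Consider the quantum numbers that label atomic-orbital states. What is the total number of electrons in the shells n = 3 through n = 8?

398

Shell n has n² orbitals: 3²=9 + 4²=16 + 5²=25 + 6²=36 + 7²=49 + 8²=64 = 199 orbitals.
Two spin states per orbital: 2 × 199 = 398 electrons.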